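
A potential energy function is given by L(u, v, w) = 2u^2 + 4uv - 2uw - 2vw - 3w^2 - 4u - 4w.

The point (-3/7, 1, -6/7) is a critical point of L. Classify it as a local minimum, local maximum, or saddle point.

saddle point

The Hessian is constant: H = [[4, 4, -2], [4, 0, -2], [-2, -2, -6]].
Leading principal minors: Δ₁ = 4, Δ₂ = -16, Δ₃ = 112.
The minors fit neither the all-positive nor the alternating-sign pattern, so H is indefinite: a saddle point.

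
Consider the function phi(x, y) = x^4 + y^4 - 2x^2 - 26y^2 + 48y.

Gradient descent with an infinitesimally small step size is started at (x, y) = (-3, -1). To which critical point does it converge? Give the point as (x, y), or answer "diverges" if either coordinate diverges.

phi is separable, so gradient descent decouples: x follows -∂phi/∂x, y follows -∂phi/∂y.
∂phi/∂x = 4x(x - 1)(x + 1); at x=-3 this is -96, so x increases.
∂phi/∂y = 4(y - 3)(y - 1)(y + 4); at y=-1 this is 96, so y decreases.
x converges to its nearest critical value -1 (a local min of the x-part); y converges to -4. The iterate converges to (-1, -4).

(-1, -4)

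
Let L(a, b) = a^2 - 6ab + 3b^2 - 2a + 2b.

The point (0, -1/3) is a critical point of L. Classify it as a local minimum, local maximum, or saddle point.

The Hessian of L is constant: H = [[2, -6], [-6, 6]].
det(H) = 2·6 − (-6)² = -24.
Since det(H) < 0, H is indefinite and the critical point is a saddle point.

saddle point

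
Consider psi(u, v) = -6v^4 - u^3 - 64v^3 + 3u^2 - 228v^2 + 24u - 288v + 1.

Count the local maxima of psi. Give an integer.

psi separates as a function of u plus a function of v, so ∇psi=0 decouples.
∂psi/∂u = -3(u - 4)(u + 2) = 0 at u ∈ {-2, 4}; ∂psi/∂v = -24(v + 1)(v + 3)(v + 4) = 0 at v ∈ {-4, -3, -1}.
The Hessian is diagonal: diag(psi_uu, psi_vv). Second derivatives: psi_uu(-2)=18, psi_uu(4)=-18; psi_vv(-4)=-72, psi_vv(-3)=48, psi_vv(-1)=-144.
Local maxima occur where both diagonal entries negative: (4, -4), (4, -1). Count: 2.

2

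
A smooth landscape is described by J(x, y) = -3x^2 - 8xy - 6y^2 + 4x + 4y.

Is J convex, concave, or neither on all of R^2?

concave

J is quadratic, so its Hessian is the constant matrix H = [[-6, -8], [-8, -12]].
det(H) = 8, tr(H) = -18.
det(H) > 0 and tr(H) < 0, so H is negative definite everywhere: concave.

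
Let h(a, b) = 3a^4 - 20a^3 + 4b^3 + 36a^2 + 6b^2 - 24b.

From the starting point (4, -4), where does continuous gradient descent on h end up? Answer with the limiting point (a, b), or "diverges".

h is separable, so gradient descent decouples: a follows -∂h/∂a, b follows -∂h/∂b.
∂h/∂a = 12a(a - 3)(a - 2); at a=4 this is 96, so a decreases.
∂h/∂b = 12(b - 1)(b + 2); at b=-4 this is 120, so b decreases.
The b-coordinate has no critical point in that direction and runs off to infinity.

diverges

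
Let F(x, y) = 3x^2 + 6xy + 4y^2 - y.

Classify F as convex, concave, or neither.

F is quadratic, so its Hessian is the constant matrix H = [[6, 6], [6, 8]].
det(H) = 12, tr(H) = 14.
det(H) > 0 and tr(H) > 0, so H is positive definite everywhere: convex.

convex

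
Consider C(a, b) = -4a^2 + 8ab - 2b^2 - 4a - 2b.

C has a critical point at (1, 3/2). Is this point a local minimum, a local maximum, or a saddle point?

saddle point

The Hessian of C is constant: H = [[-8, 8], [8, -4]].
det(H) = (-8)·(-4) − 8² = -32.
Since det(H) < 0, H is indefinite and the critical point is a saddle point.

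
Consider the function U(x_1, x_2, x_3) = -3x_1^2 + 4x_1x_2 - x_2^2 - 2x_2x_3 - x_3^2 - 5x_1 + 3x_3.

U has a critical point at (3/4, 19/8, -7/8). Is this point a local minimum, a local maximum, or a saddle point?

The Hessian is constant: H = [[-6, 4, 0], [4, -2, -2], [0, -2, -2]].
Leading principal minors: Δ₁ = -6, Δ₂ = -4, Δ₃ = 32.
The minors fit neither the all-positive nor the alternating-sign pattern, so H is indefinite: a saddle point.

saddle point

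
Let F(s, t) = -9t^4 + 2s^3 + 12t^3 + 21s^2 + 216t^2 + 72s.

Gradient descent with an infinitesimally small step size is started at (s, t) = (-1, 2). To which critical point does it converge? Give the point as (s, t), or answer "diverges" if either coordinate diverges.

F is separable, so gradient descent decouples: s follows -∂F/∂s, t follows -∂F/∂t.
∂F/∂s = 6(s + 3)(s + 4); at s=-1 this is 36, so s decreases.
∂F/∂t = -36t(t - 4)(t + 3); at t=2 this is 720, so t decreases.
s converges to its nearest critical value -3 (a local min of the s-part); t converges to 0. The iterate converges to (-3, 0).

(-3, 0)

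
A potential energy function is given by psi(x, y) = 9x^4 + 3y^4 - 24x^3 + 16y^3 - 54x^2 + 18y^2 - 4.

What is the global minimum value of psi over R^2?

psi(x,y) separates as P(x) + Q(y) − 4, so its minimum is min P + min Q − 4.
P'(x) = 36x(x - 3)(x + 1) vanishes at x ∈ {-1, 0, 3}; Q'(y) = 12y(y + 1)(y + 3) vanishes at y ∈ {-3, -1, 0}.
Local minima of P (where P''>0): P(-1)=-21, P(3)=-405. Local minima of Q: Q(-3)=-27, Q(0)=0.
So the global minimum of psi is P(3) + Q(-3) − 4 = -405 − 27 − 4 = -436, attained at (3, -3).

-436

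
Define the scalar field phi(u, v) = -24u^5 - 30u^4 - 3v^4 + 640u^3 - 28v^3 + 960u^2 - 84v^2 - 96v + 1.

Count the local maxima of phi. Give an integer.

4

phi separates as a function of u plus a function of v, so ∇phi=0 decouples.
∂phi/∂u = -120u(u - 4)(u + 1)(u + 4) = 0 at u ∈ {-4, -1, 0, 4}; ∂phi/∂v = -12(v + 1)(v + 2)(v + 4) = 0 at v ∈ {-4, -2, -1}.
The Hessian is diagonal: diag(phi_uu, phi_vv). Second derivatives: phi_uu(-4)=11520, phi_uu(-1)=-1800, phi_uu(0)=1920, phi_uu(4)=-19200; phi_vv(-4)=-72, phi_vv(-2)=24, phi_vv(-1)=-36.
Local maxima occur where both diagonal entries negative: (-1, -4), (-1, -1), (4, -4), (4, -1). Count: 4.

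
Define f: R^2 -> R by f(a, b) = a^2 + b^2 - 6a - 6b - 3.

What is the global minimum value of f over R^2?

f(a,b) separates as P(a) + Q(b) − 3, so its minimum is min P + min Q − 3.
P'(a) = 2a - 6 vanishes at a ∈ {3}; Q'(b) = 2b - 6 vanishes at b ∈ {3}.
Local minima of P (where P''>0): P(3)=-9. Local minima of Q: Q(3)=-9.
So the global minimum of f is P(3) + Q(3) − 3 = -9 − 9 − 3 = -21, attained at (3, 3).

-21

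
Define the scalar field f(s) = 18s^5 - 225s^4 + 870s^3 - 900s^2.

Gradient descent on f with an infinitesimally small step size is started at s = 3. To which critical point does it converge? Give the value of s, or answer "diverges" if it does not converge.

f'(s) = 90s(s - 5)(s - 4)(s - 1), so f'(3) = 1080.
Gradient descent moves in the -f' direction, i.e. s is decreasing.
The nearest critical point in that direction is s = 1, where f'' = 1080 > 0 (a local minimum). The iterate converges there.

1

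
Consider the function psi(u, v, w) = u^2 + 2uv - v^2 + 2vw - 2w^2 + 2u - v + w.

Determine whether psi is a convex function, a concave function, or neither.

psi is quadratic, so its Hessian is the constant matrix H = [[2, 2, 0], [2, -2, 2], [0, 2, -4]].
Leading principal minors: 2, -8, 24.
Neither pattern holds ⇒ H is indefinite ⇒ neither convex nor concave.

neither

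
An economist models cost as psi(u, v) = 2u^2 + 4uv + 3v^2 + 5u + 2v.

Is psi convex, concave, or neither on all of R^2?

psi is quadratic, so its Hessian is the constant matrix H = [[4, 4], [4, 6]].
det(H) = 8, tr(H) = 10.
det(H) > 0 and tr(H) > 0, so H is positive definite everywhere: convex.

convex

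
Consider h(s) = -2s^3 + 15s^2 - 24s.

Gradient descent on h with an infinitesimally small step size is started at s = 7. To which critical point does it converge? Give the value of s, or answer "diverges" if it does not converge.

diverges

h'(s) = -6(s - 4)(s - 1), so h'(7) = -108.
Gradient descent moves in the -h' direction, i.e. s is increasing.
There is no critical point above s=7, and h' keeps the same sign, so the iterate runs off to +∞.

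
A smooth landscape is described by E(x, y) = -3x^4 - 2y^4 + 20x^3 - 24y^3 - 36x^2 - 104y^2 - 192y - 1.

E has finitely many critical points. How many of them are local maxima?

4

E separates as a function of x plus a function of y, so ∇E=0 decouples.
∂E/∂x = -12x(x - 3)(x - 2) = 0 at x ∈ {0, 2, 3}; ∂E/∂y = -8(y + 2)(y + 3)(y + 4) = 0 at y ∈ {-4, -3, -2}.
The Hessian is diagonal: diag(E_xx, E_yy). Second derivatives: E_xx(0)=-72, E_xx(2)=24, E_xx(3)=-36; E_yy(-4)=-16, E_yy(-3)=8, E_yy(-2)=-16.
Local maxima occur where both diagonal entries negative: (0, -4), (0, -2), (3, -4), (3, -2). Count: 4.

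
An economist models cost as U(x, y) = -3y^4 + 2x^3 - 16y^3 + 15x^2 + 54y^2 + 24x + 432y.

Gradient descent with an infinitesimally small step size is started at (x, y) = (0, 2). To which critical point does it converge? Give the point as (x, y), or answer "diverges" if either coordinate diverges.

(-1, -3)

U is separable, so gradient descent decouples: x follows -∂U/∂x, y follows -∂U/∂y.
∂U/∂x = 6(x + 1)(x + 4); at x=0 this is 24, so x decreases.
∂U/∂y = -12(y - 3)(y + 3)(y + 4); at y=2 this is 360, so y decreases.
x converges to its nearest critical value -1 (a local min of the x-part); y converges to -3. The iterate converges to (-1, -3).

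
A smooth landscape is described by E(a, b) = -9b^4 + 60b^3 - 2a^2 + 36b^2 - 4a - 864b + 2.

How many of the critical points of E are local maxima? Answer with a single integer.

2

E separates as a function of a plus a function of b, so ∇E=0 decouples.
∂E/∂a = -4(a + 1) = 0 at a ∈ {-1}; ∂E/∂b = -36(b - 4)(b - 3)(b + 2) = 0 at b ∈ {-2, 3, 4}.
The Hessian is diagonal: diag(E_aa, E_bb). Second derivatives: E_aa(-1)=-4; E_bb(-2)=-1080, E_bb(3)=180, E_bb(4)=-216.
Local maxima occur where both diagonal entries negative: (-1, -2), (-1, 4). Count: 2.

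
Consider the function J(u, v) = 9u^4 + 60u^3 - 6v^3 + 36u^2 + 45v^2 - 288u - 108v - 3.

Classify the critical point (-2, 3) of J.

The mixed partial ∂²J/∂u∂v is 0, so the Hessian at any point is diag(J_uu, J_vv) = diag(36(3u^2 + 10u + 2), 18(-2v + 5)).
At (-2, 3): H = diag(-216, -18).
Both eigenvalues are negative, so H is negative definite: a local maximum.

local maximum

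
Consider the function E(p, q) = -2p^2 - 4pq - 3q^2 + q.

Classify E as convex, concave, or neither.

E is quadratic, so its Hessian is the constant matrix H = [[-4, -4], [-4, -6]].
det(H) = 8, tr(H) = -10.
det(H) > 0 and tr(H) < 0, so H is negative definite everywhere: concave.

concave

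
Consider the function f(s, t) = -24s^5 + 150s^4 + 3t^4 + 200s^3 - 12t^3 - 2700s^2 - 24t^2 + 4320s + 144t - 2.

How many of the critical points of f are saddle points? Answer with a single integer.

f separates as a function of s plus a function of t, so ∇f=0 decouples.
∂f/∂s = -120(s - 4)(s - 3)(s - 1)(s + 3) = 0 at s ∈ {-3, 1, 3, 4}; ∂f/∂t = 12(t - 3)(t - 2)(t + 2) = 0 at t ∈ {-2, 2, 3}.
The Hessian is diagonal: diag(f_ss, f_tt). Second derivatives: f_ss(-3)=20160, f_ss(1)=-2880, f_ss(3)=1440, f_ss(4)=-2520; f_tt(-2)=240, f_tt(2)=-48, f_tt(3)=60.
Saddle points occur where the two diagonal entries have opposite signs: (-3, 2), (1, -2), (1, 3), (3, 2), (4, -2), (4, 3). Count: 6.

6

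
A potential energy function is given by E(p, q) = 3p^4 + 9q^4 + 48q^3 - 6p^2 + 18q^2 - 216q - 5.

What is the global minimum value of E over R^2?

E(p,q) separates as A(p) + B(q) − 5, so its minimum is min A + min B − 5.
A'(p) = 12p(p - 1)(p + 1) vanishes at p ∈ {-1, 0, 1}; B'(q) = 36(q - 1)(q + 2)(q + 3) vanishes at q ∈ {-3, -2, 1}.
Local minima of A (where A''>0): A(-1)=-3, A(1)=-3. Local minima of B: B(-3)=243, B(1)=-141.
So the global minimum of E is A(-1) + B(1) − 5 = -3 − 141 − 5 = -149, attained at (-1, 1).

-149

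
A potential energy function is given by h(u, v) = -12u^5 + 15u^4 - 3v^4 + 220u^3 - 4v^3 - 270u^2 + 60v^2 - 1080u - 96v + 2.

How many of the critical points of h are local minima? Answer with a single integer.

2

h separates as a function of u plus a function of v, so ∇h=0 decouples.
∂h/∂u = -60(u - 3)(u - 2)(u + 1)(u + 3) = 0 at u ∈ {-3, -1, 2, 3}; ∂h/∂v = -12(v - 2)(v - 1)(v + 4) = 0 at v ∈ {-4, 1, 2}.
The Hessian is diagonal: diag(h_uu, h_vv). Second derivatives: h_uu(-3)=3600, h_uu(-1)=-1440, h_uu(2)=900, h_uu(3)=-1440; h_vv(-4)=-360, h_vv(1)=60, h_vv(2)=-72.
Local minima occur where both diagonal entries positive: (-3, 1), (2, 1). Count: 2.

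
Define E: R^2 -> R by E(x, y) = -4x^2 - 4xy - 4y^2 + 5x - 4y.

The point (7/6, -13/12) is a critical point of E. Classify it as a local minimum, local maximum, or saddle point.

local maximum

The Hessian of E is constant: H = [[-8, -4], [-4, -8]].
det(H) = (-8)·(-8) − (-4)² = 48.
det(H) > 0 and tr(H) = -16 < 0, so H is negative definite and the point is a local maximum.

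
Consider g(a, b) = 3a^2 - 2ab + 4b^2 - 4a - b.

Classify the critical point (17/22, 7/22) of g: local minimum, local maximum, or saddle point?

local minimum

The Hessian of g is constant: H = [[6, -2], [-2, 8]].
det(H) = 6·8 − (-2)² = 44.
det(H) > 0 and tr(H) = 14 > 0, so H is positive definite and the point is a local minimum.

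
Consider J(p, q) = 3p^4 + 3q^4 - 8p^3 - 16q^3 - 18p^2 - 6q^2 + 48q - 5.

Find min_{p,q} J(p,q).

-300

J(p,q) separates as A(p) + B(q) − 5, so its minimum is min A + min B − 5.
A'(p) = 12p(p - 3)(p + 1) vanishes at p ∈ {-1, 0, 3}; B'(q) = 12(q - 4)(q - 1)(q + 1) vanishes at q ∈ {-1, 1, 4}.
Local minima of A (where A''>0): A(-1)=-7, A(3)=-135. Local minima of B: B(-1)=-35, B(4)=-160.
So the global minimum of J is A(3) + B(4) − 5 = -135 − 160 − 5 = -300, attained at (3, 4).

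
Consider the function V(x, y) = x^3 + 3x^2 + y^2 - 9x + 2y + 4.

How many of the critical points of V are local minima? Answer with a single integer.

1

V separates as a function of x plus a function of y, so ∇V=0 decouples.
∂V/∂x = 3(x - 1)(x + 3) = 0 at x ∈ {-3, 1}; ∂V/∂y = 2(y + 1) = 0 at y ∈ {-1}.
The Hessian is diagonal: diag(V_xx, V_yy). Second derivatives: V_xx(-3)=-12, V_xx(1)=12; V_yy(-1)=2.
Local minima occur where both diagonal entries positive: (1, -1). Count: 1.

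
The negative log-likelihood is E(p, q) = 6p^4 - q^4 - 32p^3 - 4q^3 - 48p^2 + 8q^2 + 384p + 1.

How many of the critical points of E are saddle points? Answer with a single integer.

E separates as a function of p plus a function of q, so ∇E=0 decouples.
∂E/∂p = 24(p - 4)(p - 2)(p + 2) = 0 at p ∈ {-2, 2, 4}; ∂E/∂q = -4q(q - 1)(q + 4) = 0 at q ∈ {-4, 0, 1}.
The Hessian is diagonal: diag(E_pp, E_qq). Second derivatives: E_pp(-2)=576, E_pp(2)=-192, E_pp(4)=288; E_qq(-4)=-80, E_qq(0)=16, E_qq(1)=-20.
Saddle points occur where the two diagonal entries have opposite signs: (-2, -4), (-2, 1), (2, 0), (4, -4), (4, 1). Count: 5.

5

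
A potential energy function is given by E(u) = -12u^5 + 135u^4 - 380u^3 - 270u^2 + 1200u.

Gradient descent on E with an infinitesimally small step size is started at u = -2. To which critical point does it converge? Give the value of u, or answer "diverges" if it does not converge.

E'(u) = -60(u - 5)(u - 4)(u - 1)(u + 1), so E'(-2) = -7560.
Gradient descent moves in the -E' direction, i.e. u is increasing.
The nearest critical point in that direction is u = -1, where E'' = 3600 > 0 (a local minimum). The iterate converges there.

-1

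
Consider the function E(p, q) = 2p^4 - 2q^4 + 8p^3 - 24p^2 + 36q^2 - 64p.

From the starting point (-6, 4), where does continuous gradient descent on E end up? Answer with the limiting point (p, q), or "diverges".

diverges

E is separable, so gradient descent decouples: p follows -∂E/∂p, q follows -∂E/∂q.
∂E/∂p = 8(p - 2)(p + 1)(p + 4); at p=-6 this is -640, so p increases.
∂E/∂q = -8q(q - 3)(q + 3); at q=4 this is -224, so q increases.
The q-coordinate has no critical point in that direction and runs off to infinity.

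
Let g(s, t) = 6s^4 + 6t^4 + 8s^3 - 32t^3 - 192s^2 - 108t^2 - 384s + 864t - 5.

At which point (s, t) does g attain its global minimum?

g(s,t) separates as P(s) + Q(t) − 5, so its minimum is min P + min Q − 5.
P'(s) = 24(s - 4)(s + 1)(s + 4) vanishes at s ∈ {-4, -1, 4}; Q'(t) = 24(t - 4)(t - 3)(t + 3) vanishes at t ∈ {-3, 3, 4}.
Local minima of P (where P''>0): P(-4)=-512, P(4)=-2560. Local minima of Q: Q(-3)=-2214, Q(4)=1216.
So the global minimum of g is P(4) + Q(-3) − 5 = -2560 − 2214 − 5 = -4779, attained at (4, -3).

(4, -3)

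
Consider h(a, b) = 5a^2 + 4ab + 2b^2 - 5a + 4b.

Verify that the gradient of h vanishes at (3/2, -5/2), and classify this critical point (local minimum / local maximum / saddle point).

local minimum

∇h = (10a + 4b - 5, 4a + 4b + 4); substituting (3/2, -5/2) gives ∇h = (0, 0), so (3/2, -5/2) is indeed a critical point.
The Hessian of h is constant: H = [[10, 4], [4, 4]].
det(H) = 10·4 − 4² = 24.
det(H) > 0 and tr(H) = 14 > 0, so H is positive definite and the point is a local minimum.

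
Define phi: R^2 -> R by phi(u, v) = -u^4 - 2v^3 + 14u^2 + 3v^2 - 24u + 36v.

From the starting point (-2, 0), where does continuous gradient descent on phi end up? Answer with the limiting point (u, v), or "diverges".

(1, -2)

phi is separable, so gradient descent decouples: u follows -∂phi/∂u, v follows -∂phi/∂v.
∂phi/∂u = -4(u - 2)(u - 1)(u + 3); at u=-2 this is -48, so u increases.
∂phi/∂v = -6(v - 3)(v + 2); at v=0 this is 36, so v decreases.
u converges to its nearest critical value 1 (a local min of the u-part); v converges to -2. The iterate converges to (1, -2).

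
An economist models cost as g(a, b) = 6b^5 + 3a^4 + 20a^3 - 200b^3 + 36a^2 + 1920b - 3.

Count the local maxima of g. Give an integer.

2

g separates as a function of a plus a function of b, so ∇g=0 decouples.
∂g/∂a = 12a(a + 2)(a + 3) = 0 at a ∈ {-3, -2, 0}; ∂g/∂b = 30(b - 4)(b - 2)(b + 2)(b + 4) = 0 at b ∈ {-4, -2, 2, 4}.
The Hessian is diagonal: diag(g_aa, g_bb). Second derivatives: g_aa(-3)=36, g_aa(-2)=-24, g_aa(0)=72; g_bb(-4)=-2880, g_bb(-2)=1440, g_bb(2)=-1440, g_bb(4)=2880.
Local maxima occur where both diagonal entries negative: (-2, -4), (-2, 2). Count: 2.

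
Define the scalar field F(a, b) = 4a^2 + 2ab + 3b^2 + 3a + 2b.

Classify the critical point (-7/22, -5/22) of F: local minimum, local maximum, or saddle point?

local minimum

The Hessian of F is constant: H = [[8, 2], [2, 6]].
det(H) = 8·6 − 2² = 44.
det(H) > 0 and tr(H) = 14 > 0, so H is positive definite and the point is a local minimum.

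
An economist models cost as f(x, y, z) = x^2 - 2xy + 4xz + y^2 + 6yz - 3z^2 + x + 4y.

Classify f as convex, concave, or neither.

f is quadratic, so its Hessian is the constant matrix H = [[2, -2, 4], [-2, 2, 6], [4, 6, -6]].
Leading principal minors: 2, 0, -200.
Neither pattern holds ⇒ H is indefinite ⇒ neither convex nor concave.

neither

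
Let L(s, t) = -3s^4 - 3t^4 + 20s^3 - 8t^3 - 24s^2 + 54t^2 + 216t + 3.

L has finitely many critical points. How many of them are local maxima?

4

L separates as a function of s plus a function of t, so ∇L=0 decouples.
∂L/∂s = -12s(s - 4)(s - 1) = 0 at s ∈ {0, 1, 4}; ∂L/∂t = -12(t - 3)(t + 2)(t + 3) = 0 at t ∈ {-3, -2, 3}.
The Hessian is diagonal: diag(L_ss, L_tt). Second derivatives: L_ss(0)=-48, L_ss(1)=36, L_ss(4)=-144; L_tt(-3)=-72, L_tt(-2)=60, L_tt(3)=-360.
Local maxima occur where both diagonal entries negative: (0, -3), (0, 3), (4, -3), (4, 3). Count: 4.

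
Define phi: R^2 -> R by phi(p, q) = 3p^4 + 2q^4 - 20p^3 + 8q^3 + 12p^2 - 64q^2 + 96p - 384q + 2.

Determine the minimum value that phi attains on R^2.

phi(p,q) separates as A(p) + B(q) + 2, so its minimum is min A + min B + 2.
A'(p) = 12(p - 4)(p - 2)(p + 1) vanishes at p ∈ {-1, 2, 4}; B'(q) = 8(q - 4)(q + 3)(q + 4) vanishes at q ∈ {-4, -3, 4}.
Local minima of A (where A''>0): A(-1)=-61, A(4)=64. Local minima of B: B(-4)=512, B(4)=-1536.
So the global minimum of phi is A(-1) + B(4) + 2 = -61 − 1536 + 2 = -1595, attained at (-1, 4).

-1595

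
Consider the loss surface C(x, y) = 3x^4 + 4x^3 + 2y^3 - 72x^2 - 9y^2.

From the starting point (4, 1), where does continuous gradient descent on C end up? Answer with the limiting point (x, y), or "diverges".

(3, 3)

C is separable, so gradient descent decouples: x follows -∂C/∂x, y follows -∂C/∂y.
∂C/∂x = 12x(x - 3)(x + 4); at x=4 this is 384, so x decreases.
∂C/∂y = 6y(y - 3); at y=1 this is -12, so y increases.
x converges to its nearest critical value 3 (a local min of the x-part); y converges to 3. The iterate converges to (3, 3).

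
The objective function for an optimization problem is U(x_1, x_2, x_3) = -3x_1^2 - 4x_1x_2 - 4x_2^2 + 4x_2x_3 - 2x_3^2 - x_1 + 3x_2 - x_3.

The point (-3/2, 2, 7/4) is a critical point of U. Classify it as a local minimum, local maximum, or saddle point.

local maximum

The Hessian is constant: H = [[-6, -4, 0], [-4, -8, 4], [0, 4, -4]].
Leading principal minors: Δ₁ = -6, Δ₂ = 32, Δ₃ = -32.
The minors alternate sign starting negative (−, +, −), so H is negative definite: a local maximum.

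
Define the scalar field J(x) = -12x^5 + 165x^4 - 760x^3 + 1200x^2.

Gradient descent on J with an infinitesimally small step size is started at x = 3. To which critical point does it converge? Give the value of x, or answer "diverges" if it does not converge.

J'(x) = -60x(x - 5)(x - 4)(x - 2), so J'(3) = -360.
Gradient descent moves in the -J' direction, i.e. x is increasing.
The nearest critical point in that direction is x = 4, where J'' = 480 > 0 (a local minimum). The iterate converges there.

4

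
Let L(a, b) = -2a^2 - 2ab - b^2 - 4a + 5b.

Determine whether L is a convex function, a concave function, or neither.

L is quadratic, so its Hessian is the constant matrix H = [[-4, -2], [-2, -2]].
det(H) = 4, tr(H) = -6.
det(H) > 0 and tr(H) < 0, so H is negative definite everywhere: concave.

concave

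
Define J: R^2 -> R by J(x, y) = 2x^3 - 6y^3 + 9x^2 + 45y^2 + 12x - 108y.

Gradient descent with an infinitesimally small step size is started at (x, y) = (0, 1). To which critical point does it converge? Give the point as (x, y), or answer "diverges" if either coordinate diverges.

(-1, 2)

J is separable, so gradient descent decouples: x follows -∂J/∂x, y follows -∂J/∂y.
∂J/∂x = 6(x + 1)(x + 2); at x=0 this is 12, so x decreases.
∂J/∂y = -18(y - 3)(y - 2); at y=1 this is -36, so y increases.
x converges to its nearest critical value -1 (a local min of the x-part); y converges to 2. The iterate converges to (-1, 2).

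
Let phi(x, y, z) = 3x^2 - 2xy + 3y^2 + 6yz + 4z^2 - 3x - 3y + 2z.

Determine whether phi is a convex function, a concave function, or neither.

convex

phi is quadratic, so its Hessian is the constant matrix H = [[6, -2, 0], [-2, 6, 6], [0, 6, 8]].
Leading principal minors: 6, 32, 40.
All positive ⇒ H ≻ 0 ⇒ convex.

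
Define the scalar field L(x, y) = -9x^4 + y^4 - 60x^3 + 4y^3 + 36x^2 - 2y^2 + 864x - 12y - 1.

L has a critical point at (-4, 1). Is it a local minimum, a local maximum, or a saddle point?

saddle point

The mixed partial ∂²L/∂x∂y is 0, so the Hessian at any point is diag(L_xx, L_yy) = diag(36(-3x^2 - 10x + 2), 4(3y^2 + 6y - 1)).
At (-4, 1): H = diag(-216, 32).
The eigenvalues have opposite signs, so H is indefinite: a saddle point.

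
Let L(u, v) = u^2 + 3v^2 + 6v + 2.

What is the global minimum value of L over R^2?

L(u,v) separates as P(u) + Q(v) + 2, so its minimum is min P + min Q + 2.
P'(u) = 2u vanishes at u ∈ {0}; Q'(v) = 6v + 6 vanishes at v ∈ {-1}.
Local minima of P (where P''>0): P(0)=0. Local minima of Q: Q(-1)=-3.
So the global minimum of L is P(0) + Q(-1) + 2 = 0 − 3 + 2 = -1, attained at (0, -1).

-1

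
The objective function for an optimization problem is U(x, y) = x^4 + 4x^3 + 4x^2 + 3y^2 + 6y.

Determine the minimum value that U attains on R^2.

-3

U(x,y) separates as P(x) + Q(y), so its minimum is min P + min Q.
P'(x) = 4x(x + 1)(x + 2) vanishes at x ∈ {-2, -1, 0}; Q'(y) = 6y + 6 vanishes at y ∈ {-1}.
Local minima of P (where P''>0): P(-2)=0, P(0)=0. Local minima of Q: Q(-1)=-3.
So the global minimum of U is P(-2) + Q(-1) = 0 − 3 = -3, attained at (-2, -1).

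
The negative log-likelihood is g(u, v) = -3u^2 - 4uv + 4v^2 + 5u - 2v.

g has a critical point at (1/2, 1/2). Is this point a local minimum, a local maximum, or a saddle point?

saddle point

The Hessian of g is constant: H = [[-6, -4], [-4, 8]].
det(H) = (-6)·8 − (-4)² = -64.
Since det(H) < 0, H is indefinite and the critical point is a saddle point.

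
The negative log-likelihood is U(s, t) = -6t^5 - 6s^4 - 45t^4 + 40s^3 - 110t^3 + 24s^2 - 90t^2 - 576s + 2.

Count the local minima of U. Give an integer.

2

U separates as a function of s plus a function of t, so ∇U=0 decouples.
∂U/∂s = -24(s - 4)(s - 3)(s + 2) = 0 at s ∈ {-2, 3, 4}; ∂U/∂t = -30t(t + 1)(t + 2)(t + 3) = 0 at t ∈ {-3, -2, -1, 0}.
The Hessian is diagonal: diag(U_ss, U_tt). Second derivatives: U_ss(-2)=-720, U_ss(3)=120, U_ss(4)=-144; U_tt(-3)=180, U_tt(-2)=-60, U_tt(-1)=60, U_tt(0)=-180.
Local minima occur where both diagonal entries positive: (3, -3), (3, -1). Count: 2.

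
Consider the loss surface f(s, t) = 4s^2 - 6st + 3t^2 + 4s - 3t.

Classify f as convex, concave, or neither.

convex

f is quadratic, so its Hessian is the constant matrix H = [[8, -6], [-6, 6]].
det(H) = 12, tr(H) = 14.
det(H) > 0 and tr(H) > 0, so H is positive definite everywhere: convex.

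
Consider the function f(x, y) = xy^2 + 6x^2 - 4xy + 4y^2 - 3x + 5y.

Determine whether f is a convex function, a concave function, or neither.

neither

The term xy^2 is cubic, so the Hessian is not constant.
∂²f/∂y² = 2x + 8, which takes both signs as x varies (negative for sufficiently negative x). A diagonal entry of the Hessian changing sign means the Hessian is neither positive- nor negative-semidefinite on all of R^2.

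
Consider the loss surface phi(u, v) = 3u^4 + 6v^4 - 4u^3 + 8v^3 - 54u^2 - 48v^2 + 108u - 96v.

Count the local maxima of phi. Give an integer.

1

phi separates as a function of u plus a function of v, so ∇phi=0 decouples.
∂phi/∂u = 12(u - 3)(u - 1)(u + 3) = 0 at u ∈ {-3, 1, 3}; ∂phi/∂v = 24(v - 2)(v + 1)(v + 2) = 0 at v ∈ {-2, -1, 2}.
The Hessian is diagonal: diag(phi_uu, phi_vv). Second derivatives: phi_uu(-3)=288, phi_uu(1)=-96, phi_uu(3)=144; phi_vv(-2)=96, phi_vv(-1)=-72, phi_vv(2)=288.
Local maxima occur where both diagonal entries negative: (1, -1). Count: 1.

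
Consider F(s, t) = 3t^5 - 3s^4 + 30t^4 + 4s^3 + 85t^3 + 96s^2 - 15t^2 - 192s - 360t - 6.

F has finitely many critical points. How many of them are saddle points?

F separates as a function of s plus a function of t, so ∇F=0 decouples.
∂F/∂s = -12(s - 4)(s - 1)(s + 4) = 0 at s ∈ {-4, 1, 4}; ∂F/∂t = 15(t - 1)(t + 2)(t + 3)(t + 4) = 0 at t ∈ {-4, -3, -2, 1}.
The Hessian is diagonal: diag(F_ss, F_tt). Second derivatives: F_ss(-4)=-480, F_ss(1)=180, F_ss(4)=-288; F_tt(-4)=-150, F_tt(-3)=60, F_tt(-2)=-90, F_tt(1)=900.
Saddle points occur where the two diagonal entries have opposite signs: (-4, -3), (-4, 1), (1, -4), (1, -2), (4, -3), (4, 1). Count: 6.

6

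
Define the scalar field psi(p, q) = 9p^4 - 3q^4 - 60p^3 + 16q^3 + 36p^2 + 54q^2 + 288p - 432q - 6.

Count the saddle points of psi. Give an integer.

5

psi separates as a function of p plus a function of q, so ∇psi=0 decouples.
∂psi/∂p = 36(p - 4)(p - 2)(p + 1) = 0 at p ∈ {-1, 2, 4}; ∂psi/∂q = -12(q - 4)(q - 3)(q + 3) = 0 at q ∈ {-3, 3, 4}.
The Hessian is diagonal: diag(psi_pp, psi_qq). Second derivatives: psi_pp(-1)=540, psi_pp(2)=-216, psi_pp(4)=360; psi_qq(-3)=-504, psi_qq(3)=72, psi_qq(4)=-84.
Saddle points occur where the two diagonal entries have opposite signs: (-1, -3), (-1, 4), (2, 3), (4, -3), (4, 4). Count: 5.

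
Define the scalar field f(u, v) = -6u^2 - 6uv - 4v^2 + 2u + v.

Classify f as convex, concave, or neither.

f is quadratic, so its Hessian is the constant matrix H = [[-12, -6], [-6, -8]].
det(H) = 60, tr(H) = -20.
det(H) > 0 and tr(H) < 0, so H is negative definite everywhere: concave.

concave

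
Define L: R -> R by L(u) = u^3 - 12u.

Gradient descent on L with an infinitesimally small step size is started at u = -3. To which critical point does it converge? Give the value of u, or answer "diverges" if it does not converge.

diverges

L'(u) = 3(u - 2)(u + 2), so L'(-3) = 15.
Gradient descent moves in the -L' direction, i.e. u is decreasing.
There is no critical point below u=-3, and L' keeps the same sign, so the iterate runs off to −∞.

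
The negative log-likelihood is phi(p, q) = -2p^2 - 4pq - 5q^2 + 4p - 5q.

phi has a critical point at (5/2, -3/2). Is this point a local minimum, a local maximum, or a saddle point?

The Hessian of phi is constant: H = [[-4, -4], [-4, -10]].
det(H) = (-4)·(-10) − (-4)² = 24.
det(H) > 0 and tr(H) = -14 < 0, so H is negative definite and the point is a local maximum.

local maximum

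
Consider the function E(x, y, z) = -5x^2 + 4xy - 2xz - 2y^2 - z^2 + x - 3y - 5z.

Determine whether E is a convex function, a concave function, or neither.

E is quadratic, so its Hessian is the constant matrix H = [[-10, 4, -2], [4, -4, 0], [-2, 0, -2]].
Leading principal minors: -10, 24, -32.
Signs alternate −, +, − ⇒ H ≺ 0 ⇒ concave.

concave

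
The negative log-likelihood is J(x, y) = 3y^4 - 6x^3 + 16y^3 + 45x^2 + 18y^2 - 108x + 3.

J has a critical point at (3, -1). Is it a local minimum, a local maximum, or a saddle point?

The mixed partial ∂²J/∂x∂y is 0, so the Hessian at any point is diag(J_xx, J_yy) = diag(18(-2x + 5), 12(3y^2 + 8y + 3)).
At (3, -1): H = diag(-18, -24).
Both eigenvalues are negative, so H is negative definite: a local maximum.

local maximum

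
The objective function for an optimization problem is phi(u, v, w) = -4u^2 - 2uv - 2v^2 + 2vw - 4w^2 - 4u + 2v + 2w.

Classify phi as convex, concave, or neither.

phi is quadratic, so its Hessian is the constant matrix H = [[-8, -2, 0], [-2, -4, 2], [0, 2, -8]].
Leading principal minors: -8, 28, -192.
Signs alternate −, +, − ⇒ H ≺ 0 ⇒ concave.

concave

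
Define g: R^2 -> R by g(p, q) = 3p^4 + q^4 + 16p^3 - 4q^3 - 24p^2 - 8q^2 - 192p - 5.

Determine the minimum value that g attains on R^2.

-437

g(p,q) separates as A(p) + B(q) − 5, so its minimum is min A + min B − 5.
A'(p) = 12(p - 2)(p + 2)(p + 4) vanishes at p ∈ {-4, -2, 2}; B'(q) = 4q(q - 4)(q + 1) vanishes at q ∈ {-1, 0, 4}.
Local minima of A (where A''>0): A(-4)=128, A(2)=-304. Local minima of B: B(-1)=-3, B(4)=-128.
So the global minimum of g is A(2) + B(4) − 5 = -304 − 128 − 5 = -437, attained at (2, 4).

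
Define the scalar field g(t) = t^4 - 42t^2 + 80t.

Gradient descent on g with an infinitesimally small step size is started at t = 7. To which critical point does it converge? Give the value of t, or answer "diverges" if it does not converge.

g'(t) = 4(t - 4)(t - 1)(t + 5), so g'(7) = 864.
Gradient descent moves in the -g' direction, i.e. t is decreasing.
The nearest critical point in that direction is t = 4, where g'' = 108 > 0 (a local minimum). The iterate converges there.

4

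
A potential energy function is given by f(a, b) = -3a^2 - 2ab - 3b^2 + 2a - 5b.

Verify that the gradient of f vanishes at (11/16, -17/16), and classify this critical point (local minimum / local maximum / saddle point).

∇f = (-6a - 2b + 2, -2a - 6b - 5); substituting (11/16, -17/16) gives ∇f = (0, 0), so (11/16, -17/16) is indeed a critical point.
The Hessian of f is constant: H = [[-6, -2], [-2, -6]].
det(H) = (-6)·(-6) − (-2)² = 32.
det(H) > 0 and tr(H) = -12 < 0, so H is negative definite and the point is a local maximum.

local maximum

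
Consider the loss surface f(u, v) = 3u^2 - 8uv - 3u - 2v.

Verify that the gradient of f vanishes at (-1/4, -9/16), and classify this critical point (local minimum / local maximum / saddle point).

saddle point

∇f = (6u - 8v - 3, -8u - 2); substituting (-1/4, -9/16) gives ∇f = (0, 0), so (-1/4, -9/16) is indeed a critical point.
The Hessian of f is constant: H = [[6, -8], [-8, 0]].
det(H) = 6·0 − (-8)² = -64.
Since det(H) < 0, H is indefinite and the critical point is a saddle point.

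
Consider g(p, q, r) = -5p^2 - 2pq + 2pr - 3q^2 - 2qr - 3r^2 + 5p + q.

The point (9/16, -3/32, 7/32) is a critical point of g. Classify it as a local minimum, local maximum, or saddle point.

The Hessian is constant: H = [[-10, -2, 2], [-2, -6, -2], [2, -2, -6]].
Leading principal minors: Δ₁ = -10, Δ₂ = 56, Δ₃ = -256.
The minors alternate sign starting negative (−, +, −), so H is negative definite: a local maximum.

local maximum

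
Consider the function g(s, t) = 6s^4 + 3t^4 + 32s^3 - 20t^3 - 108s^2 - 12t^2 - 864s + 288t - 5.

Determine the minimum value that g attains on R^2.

g(s,t) separates as P(s) + Q(t) − 5, so its minimum is min P + min Q − 5.
P'(s) = 24(s - 3)(s + 3)(s + 4) vanishes at s ∈ {-4, -3, 3}; Q'(t) = 12(t - 4)(t - 3)(t + 2) vanishes at t ∈ {-2, 3, 4}.
Local minima of P (where P''>0): P(-4)=1216, P(3)=-2214. Local minima of Q: Q(-2)=-416, Q(4)=448.
So the global minimum of g is P(3) + Q(-2) − 5 = -2214 − 416 − 5 = -2635, attained at (3, -2).

-2635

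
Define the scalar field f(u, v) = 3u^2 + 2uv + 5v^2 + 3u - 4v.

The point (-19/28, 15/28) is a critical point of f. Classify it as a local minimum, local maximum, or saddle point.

local minimum

The Hessian of f is constant: H = [[6, 2], [2, 10]].
det(H) = 6·10 − 2² = 56.
det(H) > 0 and tr(H) = 16 > 0, so H is positive definite and the point is a local minimum.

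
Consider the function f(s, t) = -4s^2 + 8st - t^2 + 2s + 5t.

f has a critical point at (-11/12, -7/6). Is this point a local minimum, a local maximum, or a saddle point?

saddle point

The Hessian of f is constant: H = [[-8, 8], [8, -2]].
det(H) = (-8)·(-2) − 8² = -48.
Since det(H) < 0, H is indefinite and the critical point is a saddle point.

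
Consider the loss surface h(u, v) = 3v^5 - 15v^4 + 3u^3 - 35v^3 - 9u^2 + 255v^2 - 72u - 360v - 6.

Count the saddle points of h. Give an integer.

h separates as a function of u plus a function of v, so ∇h=0 decouples.
∂h/∂u = 9(u - 4)(u + 2) = 0 at u ∈ {-2, 4}; ∂h/∂v = 15(v - 4)(v - 2)(v - 1)(v + 3) = 0 at v ∈ {-3, 1, 2, 4}.
The Hessian is diagonal: diag(h_uu, h_vv). Second derivatives: h_uu(-2)=-54, h_uu(4)=54; h_vv(-3)=-2100, h_vv(1)=180, h_vv(2)=-150, h_vv(4)=630.
Saddle points occur where the two diagonal entries have opposite signs: (-2, 1), (-2, 4), (4, -3), (4, 2). Count: 4.

4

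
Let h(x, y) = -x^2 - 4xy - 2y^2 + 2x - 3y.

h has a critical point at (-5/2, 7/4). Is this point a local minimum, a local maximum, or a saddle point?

The Hessian of h is constant: H = [[-2, -4], [-4, -4]].
det(H) = (-2)·(-4) − (-4)² = -8.
Since det(H) < 0, H is indefinite and the critical point is a saddle point.

saddle point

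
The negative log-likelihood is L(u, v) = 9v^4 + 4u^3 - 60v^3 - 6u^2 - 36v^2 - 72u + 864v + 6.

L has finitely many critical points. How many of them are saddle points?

3

L separates as a function of u plus a function of v, so ∇L=0 decouples.
∂L/∂u = 12(u - 3)(u + 2) = 0 at u ∈ {-2, 3}; ∂L/∂v = 36(v - 4)(v - 3)(v + 2) = 0 at v ∈ {-2, 3, 4}.
The Hessian is diagonal: diag(L_uu, L_vv). Second derivatives: L_uu(-2)=-60, L_uu(3)=60; L_vv(-2)=1080, L_vv(3)=-180, L_vv(4)=216.
Saddle points occur where the two diagonal entries have opposite signs: (-2, -2), (-2, 4), (3, 3). Count: 3.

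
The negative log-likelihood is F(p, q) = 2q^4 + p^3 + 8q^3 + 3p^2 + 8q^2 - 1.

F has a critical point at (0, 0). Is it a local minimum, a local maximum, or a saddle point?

The mixed partial ∂²F/∂p∂q is 0, so the Hessian at any point is diag(F_pp, F_qq) = diag(6(p + 1), 8(3q^2 + 6q + 2)).
At (0, 0): H = diag(6, 16).
Both eigenvalues are positive, so H is positive definite: a local minimum.

local minimum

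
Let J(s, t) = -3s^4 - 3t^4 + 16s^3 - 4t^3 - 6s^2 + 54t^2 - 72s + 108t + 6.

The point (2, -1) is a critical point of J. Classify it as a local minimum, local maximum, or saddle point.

local minimum

The mixed partial ∂²J/∂s∂t is 0, so the Hessian at any point is diag(J_ss, J_tt) = diag(12(-3s^2 + 8s - 1), 12(-3t^2 - 2t + 9)).
At (2, -1): H = diag(36, 96).
Both eigenvalues are positive, so H is positive definite: a local minimum.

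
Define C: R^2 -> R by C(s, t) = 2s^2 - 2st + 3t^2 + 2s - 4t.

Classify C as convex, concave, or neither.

convex

C is quadratic, so its Hessian is the constant matrix H = [[4, -2], [-2, 6]].
det(H) = 20, tr(H) = 10.
det(H) > 0 and tr(H) > 0, so H is positive definite everywhere: convex.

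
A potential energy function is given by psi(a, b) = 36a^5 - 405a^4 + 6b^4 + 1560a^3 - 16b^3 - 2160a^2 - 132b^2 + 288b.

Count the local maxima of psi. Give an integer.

psi separates as a function of a plus a function of b, so ∇psi=0 decouples.
∂psi/∂a = 180a(a - 4)(a - 3)(a - 2) = 0 at a ∈ {0, 2, 3, 4}; ∂psi/∂b = 24(b - 4)(b - 1)(b + 3) = 0 at b ∈ {-3, 1, 4}.
The Hessian is diagonal: diag(psi_aa, psi_bb). Second derivatives: psi_aa(0)=-4320, psi_aa(2)=720, psi_aa(3)=-540, psi_aa(4)=1440; psi_bb(-3)=672, psi_bb(1)=-288, psi_bb(4)=504.
Local maxima occur where both diagonal entries negative: (0, 1), (3, 1). Count: 2.

2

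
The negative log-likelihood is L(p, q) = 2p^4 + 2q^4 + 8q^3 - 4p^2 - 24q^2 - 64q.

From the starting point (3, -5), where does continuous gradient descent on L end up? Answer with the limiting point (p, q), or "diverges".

L is separable, so gradient descent decouples: p follows -∂L/∂p, q follows -∂L/∂q.
∂L/∂p = 8p(p - 1)(p + 1); at p=3 this is 192, so p decreases.
∂L/∂q = 8(q - 2)(q + 1)(q + 4); at q=-5 this is -224, so q increases.
p converges to its nearest critical value 1 (a local min of the p-part); q converges to -4. The iterate converges to (1, -4).

(1, -4)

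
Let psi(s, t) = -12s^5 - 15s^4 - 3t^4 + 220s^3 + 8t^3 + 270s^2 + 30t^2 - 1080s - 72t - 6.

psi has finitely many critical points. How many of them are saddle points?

psi separates as a function of s plus a function of t, so ∇psi=0 decouples.
∂psi/∂s = -60(s - 3)(s - 1)(s + 2)(s + 3) = 0 at s ∈ {-3, -2, 1, 3}; ∂psi/∂t = -12(t - 3)(t - 1)(t + 2) = 0 at t ∈ {-2, 1, 3}.
The Hessian is diagonal: diag(psi_ss, psi_tt). Second derivatives: psi_ss(-3)=1440, psi_ss(-2)=-900, psi_ss(1)=1440, psi_ss(3)=-3600; psi_tt(-2)=-180, psi_tt(1)=72, psi_tt(3)=-120.
Saddle points occur where the two diagonal entries have opposite signs: (-3, -2), (-3, 3), (-2, 1), (1, -2), (1, 3), (3, 1). Count: 6.

6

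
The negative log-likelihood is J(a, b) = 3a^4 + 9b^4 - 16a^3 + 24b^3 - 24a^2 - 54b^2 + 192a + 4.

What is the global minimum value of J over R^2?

J(a,b) separates as P(a) + Q(b) + 4, so its minimum is min P + min Q + 4.
P'(a) = 12(a - 4)(a - 2)(a + 2) vanishes at a ∈ {-2, 2, 4}; Q'(b) = 36b(b - 1)(b + 3) vanishes at b ∈ {-3, 0, 1}.
Local minima of P (where P''>0): P(-2)=-304, P(4)=128. Local minima of Q: Q(-3)=-405, Q(1)=-21.
So the global minimum of J is P(-2) + Q(-3) + 4 = -304 − 405 + 4 = -705, attained at (-2, -3).

-705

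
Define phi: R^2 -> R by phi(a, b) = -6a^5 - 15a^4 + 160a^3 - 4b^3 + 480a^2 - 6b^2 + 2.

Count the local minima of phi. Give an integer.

2

phi separates as a function of a plus a function of b, so ∇phi=0 decouples.
∂phi/∂a = -30a(a - 4)(a + 2)(a + 4) = 0 at a ∈ {-4, -2, 0, 4}; ∂phi/∂b = -12b(b + 1) = 0 at b ∈ {-1, 0}.
The Hessian is diagonal: diag(phi_aa, phi_bb). Second derivatives: phi_aa(-4)=1920, phi_aa(-2)=-720, phi_aa(0)=960, phi_aa(4)=-5760; phi_bb(-1)=12, phi_bb(0)=-12.
Local minima occur where both diagonal entries positive: (-4, -1), (0, -1). Count: 2.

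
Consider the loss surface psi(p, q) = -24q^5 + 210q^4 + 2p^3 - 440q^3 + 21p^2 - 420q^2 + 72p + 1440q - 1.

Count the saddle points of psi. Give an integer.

4

psi separates as a function of p plus a function of q, so ∇psi=0 decouples.
∂psi/∂p = 6(p + 3)(p + 4) = 0 at p ∈ {-4, -3}; ∂psi/∂q = -120(q - 4)(q - 3)(q - 1)(q + 1) = 0 at q ∈ {-1, 1, 3, 4}.
The Hessian is diagonal: diag(psi_pp, psi_qq). Second derivatives: psi_pp(-4)=-6, psi_pp(-3)=6; psi_qq(-1)=4800, psi_qq(1)=-1440, psi_qq(3)=960, psi_qq(4)=-1800.
Saddle points occur where the two diagonal entries have opposite signs: (-4, -1), (-4, 3), (-3, 1), (-3, 4). Count: 4.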